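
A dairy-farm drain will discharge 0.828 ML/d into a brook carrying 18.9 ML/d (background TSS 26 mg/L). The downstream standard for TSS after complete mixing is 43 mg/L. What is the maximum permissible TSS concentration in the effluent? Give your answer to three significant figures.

At the limit, (Qr·Cr + Qe·Cₑ)/(Qr + Qe) = 43:
Cₑ = (19.73·43 − 18.90·26.00) / 0.8280 = 431.0 mg/L.

431 mg/L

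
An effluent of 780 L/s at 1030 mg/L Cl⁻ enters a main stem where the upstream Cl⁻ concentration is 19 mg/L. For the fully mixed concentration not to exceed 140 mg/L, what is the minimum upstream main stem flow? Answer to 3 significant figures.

Set C_mix = 140: (Q·19.00 + 780.0·1030) / (Q + 780.0) = 140
→ Q = 780.0·(1030 − 140)/(140 − 19.00) = 5737 L/s.

5740 L/s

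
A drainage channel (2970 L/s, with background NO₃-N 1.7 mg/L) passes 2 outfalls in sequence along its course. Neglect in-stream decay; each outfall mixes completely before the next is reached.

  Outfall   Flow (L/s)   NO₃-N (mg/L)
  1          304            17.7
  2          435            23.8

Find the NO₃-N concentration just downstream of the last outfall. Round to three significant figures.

5.60 mg/L

Outfall 1: combined Q = 3274 L/s; C = (2970·1.700 + 304.0·17.70)/3274 = 3.186 mg/L.
Outfall 2: combined Q = 3709 L/s; C = (3274·3.186 + 435.0·23.80)/3709 = 5.603 mg/L.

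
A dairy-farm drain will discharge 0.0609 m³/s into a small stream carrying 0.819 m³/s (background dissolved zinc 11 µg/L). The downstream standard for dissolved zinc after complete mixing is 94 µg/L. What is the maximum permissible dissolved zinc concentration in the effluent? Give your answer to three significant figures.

1210 µg/L

At the limit, (Qr·Cr + Qe·Cₑ)/(Qr + Qe) = 94:
Cₑ = (0.8799·94 − 0.8190·11.00) / 0.06090 = 1210 µg/L.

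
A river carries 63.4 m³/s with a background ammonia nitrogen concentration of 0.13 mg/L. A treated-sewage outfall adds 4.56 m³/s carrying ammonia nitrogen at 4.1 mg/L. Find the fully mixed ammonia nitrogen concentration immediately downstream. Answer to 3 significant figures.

Mass balance: C = (63.40·0.1300 + 4.560·4.100) / 67.96 = 26.94/67.96 = 0.3964 mg/L.

0.396 mg/L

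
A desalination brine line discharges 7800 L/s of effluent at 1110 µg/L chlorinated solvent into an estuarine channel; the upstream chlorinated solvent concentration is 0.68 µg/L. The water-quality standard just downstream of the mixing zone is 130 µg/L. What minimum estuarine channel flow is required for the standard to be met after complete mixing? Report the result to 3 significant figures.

59100 L/s

Set C_mix = 130: (Q·0.6800 + 7800·1110) / (Q + 7800) = 130
→ Q = 7800·(1110 − 130)/(130 − 0.6800) = 59110 L/s.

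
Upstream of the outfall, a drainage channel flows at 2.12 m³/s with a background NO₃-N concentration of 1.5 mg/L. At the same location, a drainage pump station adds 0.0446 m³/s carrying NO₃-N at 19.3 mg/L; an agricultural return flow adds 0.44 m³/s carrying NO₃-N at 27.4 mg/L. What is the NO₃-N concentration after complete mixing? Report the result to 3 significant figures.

Conservation of mass: C = (2.120·1.500 + 0.04460·19.30 + 0.4400·27.40) / 2.605 = 16.10/2.605 = 6.180 mg/L.

6.18 mg/L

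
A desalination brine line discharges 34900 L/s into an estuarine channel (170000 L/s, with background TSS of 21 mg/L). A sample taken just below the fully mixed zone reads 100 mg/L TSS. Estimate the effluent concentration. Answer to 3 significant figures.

Mass balance: 170000·21.00 + 34900·Cₑ = 204900·100.0
→ Cₑ = (204900·100.0 − 170000·21.00) / 34900 = 484.8 mg/L.

485 mg/L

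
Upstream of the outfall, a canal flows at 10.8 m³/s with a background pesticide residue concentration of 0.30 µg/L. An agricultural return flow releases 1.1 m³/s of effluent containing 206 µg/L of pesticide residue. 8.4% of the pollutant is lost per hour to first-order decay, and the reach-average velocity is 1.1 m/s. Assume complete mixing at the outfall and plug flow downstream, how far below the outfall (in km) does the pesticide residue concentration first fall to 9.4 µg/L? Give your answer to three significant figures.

After mixing, C = (10.80·0.3000 + 1.100·206.0) / 11.90 = 229.8/11.90 = 19.31 µg/L.
8.4%/h lost → k = −ln(1 − 0.084) = 0.08774 h⁻¹.
Set 19.31·exp(−k·t) = 9.4 → t = ln(19.31/9.4)/k = 29550 s = 8.208 h.
Distance = v·t = 1.1·29550 = 32500 m = 32.50 km.

32.5 km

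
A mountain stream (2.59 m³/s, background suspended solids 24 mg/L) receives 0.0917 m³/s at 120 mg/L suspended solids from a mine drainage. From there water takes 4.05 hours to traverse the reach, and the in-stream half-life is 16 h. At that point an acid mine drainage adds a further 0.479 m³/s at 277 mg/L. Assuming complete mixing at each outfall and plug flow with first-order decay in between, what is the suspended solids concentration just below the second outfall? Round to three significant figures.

61.4 mg/L

After mixing, C = (2.590·24.00 + 0.09170·120.0) / 2.682 = 73.16/2.682 = 27.28 mg/L; combined flow 2.682 m³/s.
Half-life 16 h → k = ln 2 / 16 = 0.04332 h⁻¹ = 1.040 d⁻¹.
After decay, C = 27.28 × e^(−kt) = 27.28 × 0.8391 = 22.89 mg/L.
At the second outfall, C = (2.682·22.89 + 0.4790·277.0) / (2.682 + 0.4790) = 61.40 mg/L.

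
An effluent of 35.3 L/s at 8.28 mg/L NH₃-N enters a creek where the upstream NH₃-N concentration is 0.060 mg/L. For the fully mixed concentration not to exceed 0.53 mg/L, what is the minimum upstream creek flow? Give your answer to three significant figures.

Set C_mix = 0.53: (Q·0.06000 + 35.30·8.280) / (Q + 35.30) = 0.53
→ Q = 35.30·(8.280 − 0.53)/(0.53 − 0.06000) = 582.1 L/s.

582 L/s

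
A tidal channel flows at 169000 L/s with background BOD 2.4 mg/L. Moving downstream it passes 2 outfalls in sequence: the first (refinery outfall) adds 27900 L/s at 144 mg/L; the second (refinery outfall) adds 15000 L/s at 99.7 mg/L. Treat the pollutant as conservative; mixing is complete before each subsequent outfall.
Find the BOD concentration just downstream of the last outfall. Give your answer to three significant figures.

27.9 mg/L

Below outfall 1: Q → 196900 L/s, C = (169000·2.400 + 27900·144.0)/196900 = 22.46 mg/L.
Below outfall 2: Q → 211900 L/s, C = (196900·22.46 + 15000·99.70)/211900 = 27.93 mg/L.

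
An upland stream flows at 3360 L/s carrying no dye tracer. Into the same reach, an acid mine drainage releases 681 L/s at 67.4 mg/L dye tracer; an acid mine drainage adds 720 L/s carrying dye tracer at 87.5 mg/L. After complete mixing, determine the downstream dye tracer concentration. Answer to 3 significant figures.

22.9 mg/L

Mass balance: C = (3360·0 + 681.0·67.40 + 720.0·87.50) / 4761 = 108900/4761 = 22.87 mg/L.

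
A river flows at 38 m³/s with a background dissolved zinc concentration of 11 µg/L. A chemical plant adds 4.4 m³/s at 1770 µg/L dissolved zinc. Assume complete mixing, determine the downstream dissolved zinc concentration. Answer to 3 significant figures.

Mass balance: C = (38.00·11.00 + 4.400·1770) / 42.40 = 8206/42.40 = 193.5 µg/L.

194 µg/L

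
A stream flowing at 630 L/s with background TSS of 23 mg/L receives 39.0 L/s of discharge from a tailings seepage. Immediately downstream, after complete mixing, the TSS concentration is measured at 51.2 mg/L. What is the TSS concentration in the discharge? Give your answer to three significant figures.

507 mg/L

Mass balance: 630.0·23.00 + 39.00·Cₑ = 669.0·51.20
→ Cₑ = (669.0·51.20 − 630.0·23.00) / 39.00 = 506.7 mg/L.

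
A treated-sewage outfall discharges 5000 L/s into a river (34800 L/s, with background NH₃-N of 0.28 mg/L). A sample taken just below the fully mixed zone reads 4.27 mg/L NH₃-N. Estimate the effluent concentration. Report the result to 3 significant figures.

32.0 mg/L

Mass balance: 34800·0.2800 + 5000·Cₑ = 39800·4.270
→ Cₑ = (39800·4.270 − 34800·0.2800) / 5000 = 32.04 mg/L.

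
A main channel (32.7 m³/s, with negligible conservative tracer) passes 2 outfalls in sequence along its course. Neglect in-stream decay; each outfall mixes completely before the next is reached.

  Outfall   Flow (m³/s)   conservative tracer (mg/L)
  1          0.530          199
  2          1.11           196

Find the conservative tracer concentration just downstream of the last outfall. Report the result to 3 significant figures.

9.41 mg/L

After outfall 1: Q = 32.70 + 0.5300 = 33.23 m³/s; C = (32.70·0 + 0.5300·199.0)/33.23 = 3.174 mg/L.
After outfall 2: Q = 33.23 + 1.110 = 34.34 m³/s; C = (33.23·3.174 + 1.110·196.0)/34.34 = 9.407 mg/L.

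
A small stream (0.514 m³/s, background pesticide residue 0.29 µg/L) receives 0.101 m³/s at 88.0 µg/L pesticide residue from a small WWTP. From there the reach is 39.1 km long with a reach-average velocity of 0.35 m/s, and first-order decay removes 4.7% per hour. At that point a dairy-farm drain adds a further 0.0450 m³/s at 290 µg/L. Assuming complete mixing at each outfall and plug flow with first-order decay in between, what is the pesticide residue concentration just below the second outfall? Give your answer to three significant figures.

Mixed concentration C = ΣQC/ΣQ = (0.5140·0.2900 + 0.1010·88.00) / 0.6150 = 9.037/0.6150 = 14.69 µg/L; combined flow 0.6150 m³/s.
Travel time t = 39.1·1000 / 0.35 = 111700 s = 31.03 h.
4.7%/h lost → k = −ln(1 − 0.047) = 0.04814 h⁻¹.
After decay, C = 14.69 × e^(−kt) = 14.69 × 0.2245 = 3.299 µg/L.
Second outfall: C = (0.6150·3.299 + 0.04500·290.0)/0.6600 = 22.85 µg/L.

22.8 µg/L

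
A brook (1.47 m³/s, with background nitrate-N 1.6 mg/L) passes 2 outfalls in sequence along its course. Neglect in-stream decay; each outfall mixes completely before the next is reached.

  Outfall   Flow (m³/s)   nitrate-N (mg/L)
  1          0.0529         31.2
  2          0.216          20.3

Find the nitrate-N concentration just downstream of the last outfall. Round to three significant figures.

Outfall 1: combined Q = 1.523 m³/s; C = (1.470·1.600 + 0.05290·31.20)/1.523 = 2.628 mg/L.
Outfall 2: combined Q = 1.739 m³/s; C = (1.523·2.628 + 0.2160·20.30)/1.739 = 4.823 mg/L.

4.82 mg/L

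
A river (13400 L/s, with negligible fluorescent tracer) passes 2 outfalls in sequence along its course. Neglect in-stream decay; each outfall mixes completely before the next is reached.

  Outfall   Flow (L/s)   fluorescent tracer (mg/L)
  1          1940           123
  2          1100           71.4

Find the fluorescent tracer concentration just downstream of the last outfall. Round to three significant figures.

After outfall 1: Q = 13400 + 1940 = 15340 L/s; C = (13400·0 + 1940·123.0)/15340 = 15.56 mg/L.
After outfall 2: Q = 15340 + 1100 = 16440 L/s; C = (15340·15.56 + 1100·71.40)/16440 = 19.29 mg/L.

19.3 mg/L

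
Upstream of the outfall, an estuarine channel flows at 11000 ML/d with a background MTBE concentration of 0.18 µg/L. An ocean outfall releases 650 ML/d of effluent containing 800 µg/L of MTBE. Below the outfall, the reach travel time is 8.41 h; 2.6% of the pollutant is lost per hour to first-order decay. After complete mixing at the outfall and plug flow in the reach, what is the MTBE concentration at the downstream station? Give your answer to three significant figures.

Conservation of mass: C = (11000·0.1800 + 650.0·800.0) / 11650 = 522000/11650 = 44.81 µg/L.
2.6%/h lost → k = −ln(1 − 0.026) = 0.02634 h⁻¹.
After decay, C = 44.81 × e^(−kt) = 44.81 × 0.8013 = 35.90 µg/L.

35.9 µg/L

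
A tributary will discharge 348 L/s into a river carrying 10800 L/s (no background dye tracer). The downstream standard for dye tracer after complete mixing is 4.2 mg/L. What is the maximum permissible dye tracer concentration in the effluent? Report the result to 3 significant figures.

135 mg/L

At the limit, (Qr·Cr + Qe·Cₑ)/(Qr + Qe) = 4.2:
Cₑ = (11150·4.2 − 10800·0) / 348.0 = 134.5 mg/L.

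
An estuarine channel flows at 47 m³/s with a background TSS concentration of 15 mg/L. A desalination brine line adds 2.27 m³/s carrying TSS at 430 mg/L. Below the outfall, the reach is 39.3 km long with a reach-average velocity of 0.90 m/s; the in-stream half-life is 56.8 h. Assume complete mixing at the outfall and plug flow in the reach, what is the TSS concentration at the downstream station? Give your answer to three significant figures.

29.4 mg/L

Flow-weighted average: C = (47.00·15.00 + 2.270·430.0) / 49.27 = 1681/49.27 = 34.12 mg/L.
Travel time t = 39.3·1000 / 0.90 = 43670 s = 12.13 h.
Half-life 56.8 h → k = ln 2 / 56.8 = 0.01220 h⁻¹ = 0.2929 d⁻¹.
After decay, C = 34.12 × e^(−kt) = 34.12 × 0.8624 = 29.43 mg/L.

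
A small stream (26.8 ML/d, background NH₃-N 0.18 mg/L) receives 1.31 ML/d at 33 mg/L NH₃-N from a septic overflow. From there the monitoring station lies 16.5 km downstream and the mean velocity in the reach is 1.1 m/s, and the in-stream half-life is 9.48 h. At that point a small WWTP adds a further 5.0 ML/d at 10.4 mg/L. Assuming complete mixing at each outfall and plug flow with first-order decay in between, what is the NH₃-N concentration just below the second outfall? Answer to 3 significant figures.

Flow-weighted average: C = (26.80·0.1800 + 1.310·33.00) / 28.11 = 48.05/28.11 = 1.709 mg/L; combined flow 28.11 ML/d.
Travel time t = 16.5·1000 / 1.1 = 15000 s = 4.167 h.
Half-life 9.48 h → k = ln 2 / 9.48 = 0.07312 h⁻¹ = 1.755 d⁻¹.
Applying C = C₀e^(−kt): 1.709 × 0.7374 = 1.261 mg/L.
At the second outfall, C = (28.11·1.261 + 5.000·10.40) / (28.11 + 5.000) = 2.641 mg/L.

2.64 mg/L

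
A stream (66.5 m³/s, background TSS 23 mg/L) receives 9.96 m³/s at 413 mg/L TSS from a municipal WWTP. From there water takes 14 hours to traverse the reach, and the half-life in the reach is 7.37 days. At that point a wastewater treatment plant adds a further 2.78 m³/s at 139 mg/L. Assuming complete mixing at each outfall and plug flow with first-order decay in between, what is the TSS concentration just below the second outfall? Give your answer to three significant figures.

72.3 mg/L

Mass balance: C = (66.50·23.00 + 9.960·413.0) / 76.46 = 5643/76.46 = 73.80 mg/L; combined flow 76.46 m³/s.
Half-life 7.37 d → k = ln 2 / 7.37 = 0.09405 d⁻¹.
Applying C = C₀e^(−kt): 73.80 × 0.9466 = 69.86 mg/L.
At the second outfall, C = (76.46·69.86 + 2.780·139.0) / (76.46 + 2.780) = 72.29 mg/L.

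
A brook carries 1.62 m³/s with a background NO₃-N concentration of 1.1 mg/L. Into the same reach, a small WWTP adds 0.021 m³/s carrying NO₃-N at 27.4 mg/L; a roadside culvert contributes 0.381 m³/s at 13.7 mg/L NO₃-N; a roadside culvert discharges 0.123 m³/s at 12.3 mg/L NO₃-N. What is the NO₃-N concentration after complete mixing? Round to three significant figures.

Flow-weighted average: C = (1.620·1.100 + 0.02100·27.40 + 0.3810·13.70 + 0.1230·12.30) / 2.145 = 9.090/2.145 = 4.238 mg/L.

4.24 mg/L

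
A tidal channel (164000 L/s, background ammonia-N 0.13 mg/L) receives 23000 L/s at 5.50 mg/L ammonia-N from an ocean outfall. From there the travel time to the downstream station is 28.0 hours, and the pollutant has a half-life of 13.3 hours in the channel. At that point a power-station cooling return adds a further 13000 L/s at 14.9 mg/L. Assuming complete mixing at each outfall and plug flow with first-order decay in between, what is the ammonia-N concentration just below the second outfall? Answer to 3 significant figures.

1.14 mg/L

Conservation of mass: C = (164000·0.1300 + 23000·5.500) / 187000 = 147800/187000 = 0.7905 mg/L; combined flow 187000 L/s.
Half-life 13.3 h → k = ln 2 / 13.3 = 0.05212 h⁻¹ = 1.251 d⁻¹.
Decay over the reach: 0.7905·exp(−kt) = 0.7905·0.2324 = 0.1837 mg/L.
At the second outfall, C = (187000·0.1837 + 13000·14.90) / (187000 + 13000) = 1.140 mg/L.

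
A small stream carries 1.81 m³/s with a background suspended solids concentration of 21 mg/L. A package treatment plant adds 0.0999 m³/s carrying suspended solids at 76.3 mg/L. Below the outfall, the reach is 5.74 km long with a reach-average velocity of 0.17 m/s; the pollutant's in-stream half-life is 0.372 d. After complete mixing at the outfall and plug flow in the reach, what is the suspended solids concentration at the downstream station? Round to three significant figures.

11.5 mg/L

Conservation of mass: C = (1.810·21.00 + 0.09990·76.30) / 1.910 = 45.63/1.910 = 23.89 mg/L.
Travel time t = 5.74·1000 / 0.17 = 33760 s = 9.379 h.
Half-life 0.372 d → k = ln 2 / 0.372 = 1.863 d⁻¹.
Applying C = C₀e^(−kt): 23.89 × 0.4828 = 11.54 mg/L.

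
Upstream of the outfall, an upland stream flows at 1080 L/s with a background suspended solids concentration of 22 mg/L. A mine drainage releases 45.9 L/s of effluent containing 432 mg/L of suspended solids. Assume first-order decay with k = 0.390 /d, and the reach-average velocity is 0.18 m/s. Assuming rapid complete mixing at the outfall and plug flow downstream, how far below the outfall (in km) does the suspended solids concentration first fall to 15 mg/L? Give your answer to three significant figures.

After mixing, C = (1080·22.00 + 45.90·432.0) / 1126 = 43590/1126 = 38.71 mg/L.
Set 38.71·exp(−k·t) = 15 → t = ln(38.71/15)/k = 210100 s = 58.35 h.
Distance = v·t = 0.18·210100 = 37810 m = 37.81 km.

37.8 km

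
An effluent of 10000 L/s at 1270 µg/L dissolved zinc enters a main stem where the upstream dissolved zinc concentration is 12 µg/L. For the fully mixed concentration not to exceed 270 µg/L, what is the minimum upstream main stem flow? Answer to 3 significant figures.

Set C_mix = 270: (Q·12.00 + 10000·1270) / (Q + 10000) = 270
→ Q = 10000·(1270 − 270)/(270 − 12.00) = 38760 L/s.

38800 L/s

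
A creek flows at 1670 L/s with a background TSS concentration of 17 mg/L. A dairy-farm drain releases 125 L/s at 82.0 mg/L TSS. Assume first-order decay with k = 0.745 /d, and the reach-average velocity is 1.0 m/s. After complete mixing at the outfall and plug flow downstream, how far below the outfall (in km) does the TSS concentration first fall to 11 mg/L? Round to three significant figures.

Mixed concentration C = ΣQC/ΣQ = (1670·17.00 + 125.0·82.00) / 1795 = 38640/1795 = 21.53 mg/L.
Set 21.53·exp(−k·t) = 11 → t = ln(21.53/11)/k = 77860 s = 21.63 h.
Distance = v·t = 1.0·77860 = 77860 m = 77.86 km.

77.9 km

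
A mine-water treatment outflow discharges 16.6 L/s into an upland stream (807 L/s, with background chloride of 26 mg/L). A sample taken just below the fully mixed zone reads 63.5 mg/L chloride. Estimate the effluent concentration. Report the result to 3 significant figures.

Mass balance: 807.0·26.00 + 16.60·Cₑ = 823.6·63.50
→ Cₑ = (823.6·63.50 − 807.0·26.00) / 16.60 = 1887 mg/L.

1890 mg/L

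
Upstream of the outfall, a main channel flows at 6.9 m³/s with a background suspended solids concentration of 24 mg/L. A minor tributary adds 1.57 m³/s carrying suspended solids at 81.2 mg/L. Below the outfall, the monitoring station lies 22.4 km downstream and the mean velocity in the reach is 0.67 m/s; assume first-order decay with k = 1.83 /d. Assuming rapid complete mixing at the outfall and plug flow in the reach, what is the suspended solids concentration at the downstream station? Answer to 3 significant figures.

After mixing, C = (6.900·24.00 + 1.570·81.20) / 8.470 = 293.1/8.470 = 34.60 mg/L.
Travel time t = 22.4·1000 / 0.67 = 33430 s = 9.287 h.
Applying C = C₀e^(−kt): 34.60 × 0.4926 = 17.04 mg/L.

17.0 mg/L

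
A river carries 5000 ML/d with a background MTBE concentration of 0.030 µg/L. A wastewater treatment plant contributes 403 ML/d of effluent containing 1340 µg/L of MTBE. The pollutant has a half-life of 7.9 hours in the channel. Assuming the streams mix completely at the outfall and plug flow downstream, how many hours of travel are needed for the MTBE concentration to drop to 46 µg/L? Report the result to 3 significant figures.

8.85 h

Mixed concentration C = ΣQC/ΣQ = (5000·0.03000 + 403.0·1340) / 5403 = 540200/5403 = 99.98 µg/L.
Half-life 7.9 h → k = ln 2 / 7.9 = 0.08774 h⁻¹ = 2.106 d⁻¹.
99.98·exp(−k·t) = 46 → t = ln(99.98/46)/k = 31850 s = 8.848 h.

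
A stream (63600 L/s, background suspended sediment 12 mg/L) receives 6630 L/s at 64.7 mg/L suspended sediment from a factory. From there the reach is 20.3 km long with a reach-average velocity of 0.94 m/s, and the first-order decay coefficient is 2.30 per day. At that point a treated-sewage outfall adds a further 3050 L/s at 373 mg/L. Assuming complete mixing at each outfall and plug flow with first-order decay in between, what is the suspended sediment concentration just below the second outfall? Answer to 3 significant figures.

24.7 mg/L

Mixed concentration C = ΣQC/ΣQ = (63600·12.00 + 6630·64.70) / 70230 = 1192000/70230 = 16.98 mg/L; combined flow 70230 L/s.
Travel time t = 20.3·1000 / 0.94 = 21600 s = 5.999 h.
Decay over the reach: 16.98·exp(−kt) = 16.98·0.5628 = 9.553 mg/L.
At the second outfall, C = (70230·9.553 + 3050·373.0) / (70230 + 3050) = 24.68 mg/L.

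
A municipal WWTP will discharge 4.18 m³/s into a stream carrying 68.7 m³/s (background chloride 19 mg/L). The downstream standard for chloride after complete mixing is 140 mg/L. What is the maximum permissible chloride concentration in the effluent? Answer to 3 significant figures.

At the limit, (Qr·Cr + Qe·Cₑ)/(Qr + Qe) = 140:
Cₑ = (72.88·140 − 68.70·19.00) / 4.180 = 2129 mg/L.

2130 mg/L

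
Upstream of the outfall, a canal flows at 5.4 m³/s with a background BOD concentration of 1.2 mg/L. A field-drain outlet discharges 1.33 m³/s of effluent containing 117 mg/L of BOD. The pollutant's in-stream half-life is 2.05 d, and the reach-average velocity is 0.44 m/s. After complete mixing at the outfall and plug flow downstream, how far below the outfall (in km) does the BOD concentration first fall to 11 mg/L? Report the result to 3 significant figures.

Conservation of mass: C = (5.400·1.200 + 1.330·117.0) / 6.730 = 162.1/6.730 = 24.08 mg/L.
Half-life 2.05 d → k = ln 2 / 2.05 = 0.3381 d⁻¹.
Set 24.08·exp(−k·t) = 11 → t = ln(24.08/11)/k = 200300 s = 55.63 h.
Distance = v·t = 0.44·200300 = 88110 m = 88.11 km.

88.1 km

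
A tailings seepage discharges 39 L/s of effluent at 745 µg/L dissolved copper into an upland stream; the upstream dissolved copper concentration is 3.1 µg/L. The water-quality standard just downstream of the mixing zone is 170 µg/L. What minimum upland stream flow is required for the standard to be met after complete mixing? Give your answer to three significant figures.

134 L/s

Set C_mix = 170: (Q·3.100 + 39.00·745.0) / (Q + 39.00) = 170
→ Q = 39.00·(745.0 − 170)/(170 − 3.100) = 134.4 L/s.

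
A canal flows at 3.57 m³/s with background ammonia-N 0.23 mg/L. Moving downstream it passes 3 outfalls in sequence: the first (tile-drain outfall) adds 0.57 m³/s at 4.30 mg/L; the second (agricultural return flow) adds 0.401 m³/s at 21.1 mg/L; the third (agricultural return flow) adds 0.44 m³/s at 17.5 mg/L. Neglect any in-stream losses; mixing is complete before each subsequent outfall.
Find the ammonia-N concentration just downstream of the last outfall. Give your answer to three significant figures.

After outfall 1: Q = 3.570 + 0.5700 = 4.140 m³/s; C = (3.570·0.2300 + 0.5700·4.300)/4.140 = 0.7904 mg/L.
After outfall 2: Q = 4.140 + 0.4010 = 4.541 m³/s; C = (4.140·0.7904 + 0.4010·21.10)/4.541 = 2.584 mg/L.
After outfall 3: Q = 4.541 + 0.4400 = 4.981 m³/s; C = (4.541·2.584 + 0.4400·17.50)/4.981 = 3.901 mg/L.

3.90 mg/L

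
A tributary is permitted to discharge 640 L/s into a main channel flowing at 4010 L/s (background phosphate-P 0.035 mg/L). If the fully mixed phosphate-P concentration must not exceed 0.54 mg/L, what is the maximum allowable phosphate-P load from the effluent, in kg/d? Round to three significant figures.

205 kg/d

Mass balance at the limit: 4010·0.03500 + 640.0·Cₑ = 4650·0.54 → Cₑ = 3.704 mg/L.
640.0 L/s = 0.6400 m³/s. Load = 0.6400 m³/s × 3.704 g/m³ × 86 400 s/d = 204.8 kg/d.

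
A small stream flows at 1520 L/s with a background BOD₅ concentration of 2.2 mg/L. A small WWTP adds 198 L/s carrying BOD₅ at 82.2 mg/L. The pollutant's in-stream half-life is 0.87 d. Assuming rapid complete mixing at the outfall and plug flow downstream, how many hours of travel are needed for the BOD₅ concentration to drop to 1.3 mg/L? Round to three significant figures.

65.5 h

Conservation of mass: C = (1520·2.200 + 198.0·82.20) / 1718 = 19620/1718 = 11.42 mg/L.
Half-life 0.87 d → k = ln 2 / 0.87 = 0.7967 d⁻¹.
11.42·exp(−k·t) = 1.3 → t = ln(11.42/1.3)/k = 235700 s = 65.46 h.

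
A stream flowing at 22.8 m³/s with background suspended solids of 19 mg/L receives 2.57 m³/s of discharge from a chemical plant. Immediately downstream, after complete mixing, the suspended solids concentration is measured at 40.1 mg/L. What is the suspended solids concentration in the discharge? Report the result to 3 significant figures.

Mass balance: 22.80·19.00 + 2.570·Cₑ = 25.37·40.10
→ Cₑ = (25.37·40.10 − 22.80·19.00) / 2.570 = 227.3 mg/L.

227 mg/L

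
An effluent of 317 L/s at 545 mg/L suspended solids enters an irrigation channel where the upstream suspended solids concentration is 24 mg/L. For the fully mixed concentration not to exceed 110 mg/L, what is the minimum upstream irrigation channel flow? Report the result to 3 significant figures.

Set C_mix = 110: (Q·24.00 + 317.0·545.0) / (Q + 317.0) = 110
→ Q = 317.0·(545.0 − 110)/(110 − 24.00) = 1603 L/s.

1600 L/s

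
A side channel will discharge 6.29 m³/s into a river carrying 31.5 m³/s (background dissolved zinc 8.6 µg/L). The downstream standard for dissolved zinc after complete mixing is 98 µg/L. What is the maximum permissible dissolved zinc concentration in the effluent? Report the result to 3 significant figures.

546 µg/L

At the limit, (Qr·Cr + Qe·Cₑ)/(Qr + Qe) = 98:
Cₑ = (37.79·98 − 31.50·8.600) / 6.290 = 545.7 µg/L.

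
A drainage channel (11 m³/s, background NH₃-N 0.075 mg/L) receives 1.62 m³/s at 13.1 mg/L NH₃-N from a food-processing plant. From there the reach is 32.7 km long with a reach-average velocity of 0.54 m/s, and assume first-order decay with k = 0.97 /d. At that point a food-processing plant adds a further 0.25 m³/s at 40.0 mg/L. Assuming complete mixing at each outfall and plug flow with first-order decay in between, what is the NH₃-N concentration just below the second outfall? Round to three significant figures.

Mixed concentration C = ΣQC/ΣQ = (11.00·0.07500 + 1.620·13.10) / 12.62 = 22.05/12.62 = 1.747 mg/L; combined flow 12.62 m³/s.
Travel time t = 32.7·1000 / 0.54 = 60560 s = 16.82 h.
Decay over the reach: 1.747·exp(−kt) = 1.747·0.5067 = 0.8852 mg/L.
At the second outfall, C = (12.62·0.8852 + 0.2500·40.00) / (12.62 + 0.2500) = 1.645 mg/L.

1.64 mg/L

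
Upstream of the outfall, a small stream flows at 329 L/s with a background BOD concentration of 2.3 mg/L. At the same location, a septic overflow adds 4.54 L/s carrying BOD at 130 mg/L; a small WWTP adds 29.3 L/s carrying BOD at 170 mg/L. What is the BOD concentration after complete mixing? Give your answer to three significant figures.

17.4 mg/L

After mixing, C = (329.0·2.300 + 4.540·130.0 + 29.30·170.0) / 362.8 = 6328/362.8 = 17.44 mg/L.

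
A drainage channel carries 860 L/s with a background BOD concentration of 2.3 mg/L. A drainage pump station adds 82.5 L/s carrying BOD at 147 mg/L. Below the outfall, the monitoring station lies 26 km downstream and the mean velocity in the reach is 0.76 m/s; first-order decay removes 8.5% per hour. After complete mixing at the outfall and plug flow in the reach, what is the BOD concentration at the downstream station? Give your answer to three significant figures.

6.43 mg/L

After mixing, C = (860.0·2.300 + 82.50·147.0) / 942.5 = 14110/942.5 = 14.97 mg/L.
Travel time t = 26·1000 / 0.76 = 34210 s = 9.503 h.
8.5%/h lost → k = −ln(1 − 0.085) = 0.08883 h⁻¹.
Applying C = C₀e^(−kt): 14.97 × 0.4299 = 6.434 mg/L.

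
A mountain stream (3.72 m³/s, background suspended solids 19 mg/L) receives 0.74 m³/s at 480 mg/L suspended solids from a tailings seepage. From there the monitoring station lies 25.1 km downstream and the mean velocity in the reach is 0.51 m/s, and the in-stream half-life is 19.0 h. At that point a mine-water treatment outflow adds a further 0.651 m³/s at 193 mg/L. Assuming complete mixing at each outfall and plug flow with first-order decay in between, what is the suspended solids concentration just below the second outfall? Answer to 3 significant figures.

Flow-weighted average: C = (3.720·19.00 + 0.7400·480.0) / 4.460 = 425.9/4.460 = 95.49 mg/L; combined flow 4.460 m³/s.
Travel time t = 25.1·1000 / 0.51 = 49220 s = 13.67 h.
Half-life 19.0 h → k = ln 2 / 19.0 = 0.03648 h⁻¹ = 0.8756 d⁻¹.
Applying C = C₀e^(−kt): 95.49 × 0.6073 = 57.99 mg/L.
Second outfall: C = (4.460·57.99 + 0.6510·193.0)/5.111 = 75.19 mg/L.

75.2 mg/L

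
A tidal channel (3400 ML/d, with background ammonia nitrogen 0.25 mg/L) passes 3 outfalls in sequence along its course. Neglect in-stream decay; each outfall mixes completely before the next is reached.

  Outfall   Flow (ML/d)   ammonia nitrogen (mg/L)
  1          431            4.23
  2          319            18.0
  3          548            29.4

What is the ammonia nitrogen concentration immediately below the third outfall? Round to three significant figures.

5.22 mg/L

Outfall 1: combined Q = 3831 ML/d; C = (3400·0.2500 + 431.0·4.230)/3831 = 0.6978 mg/L.
Outfall 2: combined Q = 4150 ML/d; C = (3831·0.6978 + 319.0·18.00)/4150 = 2.028 mg/L.
Outfall 3: combined Q = 4698 ML/d; C = (4150·2.028 + 548.0·29.40)/4698 = 5.221 mg/L.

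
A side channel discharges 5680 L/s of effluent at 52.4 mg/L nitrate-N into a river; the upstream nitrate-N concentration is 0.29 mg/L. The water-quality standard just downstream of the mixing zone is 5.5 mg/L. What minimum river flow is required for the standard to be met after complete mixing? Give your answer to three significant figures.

Set C_mix = 5.5: (Q·0.2900 + 5680·52.40) / (Q + 5680) = 5.5
→ Q = 5680·(52.40 − 5.5)/(5.5 − 0.2900) = 51130 L/s.

51100 L/s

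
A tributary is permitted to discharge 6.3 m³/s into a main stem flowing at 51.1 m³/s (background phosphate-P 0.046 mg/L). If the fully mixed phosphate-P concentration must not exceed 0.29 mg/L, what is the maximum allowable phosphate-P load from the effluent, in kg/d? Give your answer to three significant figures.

1240 kg/d

Mass balance at the limit: 51.10·0.04600 + 6.300·Cₑ = 57.40·0.29 → Cₑ = 2.269 mg/L.
Load = 6.300 m³/s × 2.269 g/m³ × 86 400 s/d = 1235 kg/d.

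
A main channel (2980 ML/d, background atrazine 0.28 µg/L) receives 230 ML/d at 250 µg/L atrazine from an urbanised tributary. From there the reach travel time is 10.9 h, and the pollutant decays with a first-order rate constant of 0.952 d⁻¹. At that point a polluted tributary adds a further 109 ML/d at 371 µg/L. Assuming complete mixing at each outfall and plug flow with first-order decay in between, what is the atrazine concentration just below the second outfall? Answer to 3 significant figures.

23.6 µg/L

Mass balance: C = (2980·0.2800 + 230.0·250.0) / 3210 = 58330/3210 = 18.17 µg/L; combined flow 3210 ML/d.
Applying C = C₀e^(−kt): 18.17 × 0.6490 = 11.79 µg/L.
At the second outfall, C = (3210·11.79 + 109.0·371.0) / (3210 + 109.0) = 23.59 µg/L.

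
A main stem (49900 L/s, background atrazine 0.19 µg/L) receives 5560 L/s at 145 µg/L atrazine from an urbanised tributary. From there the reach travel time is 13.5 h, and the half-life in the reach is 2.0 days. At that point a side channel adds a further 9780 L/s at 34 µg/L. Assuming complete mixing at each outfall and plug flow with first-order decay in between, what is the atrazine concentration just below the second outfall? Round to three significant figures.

15.4 µg/L

After mixing, C = (49900·0.1900 + 5560·145.0) / 55460 = 815700/55460 = 14.71 µg/L; combined flow 55460 L/s.
Half-life 2.0 d → k = ln 2 / 2.0 = 0.3466 d⁻¹.
Applying C = C₀e^(−kt): 14.71 × 0.8229 = 12.10 µg/L.
At the second outfall, C = (55460·12.10 + 9780·34.00) / (55460 + 9780) = 15.39 µg/L.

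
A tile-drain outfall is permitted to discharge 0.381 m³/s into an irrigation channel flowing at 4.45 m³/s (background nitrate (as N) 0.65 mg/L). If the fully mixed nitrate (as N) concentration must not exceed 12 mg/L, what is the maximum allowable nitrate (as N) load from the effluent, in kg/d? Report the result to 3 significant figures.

4760 kg/d

Mass balance at the limit: 4.450·0.6500 + 0.3810·Cₑ = 4.831·12 → Cₑ = 144.6 mg/L.
Load = 0.3810 m³/s × 144.6 g/m³ × 86 400 s/d = 4759 kg/d.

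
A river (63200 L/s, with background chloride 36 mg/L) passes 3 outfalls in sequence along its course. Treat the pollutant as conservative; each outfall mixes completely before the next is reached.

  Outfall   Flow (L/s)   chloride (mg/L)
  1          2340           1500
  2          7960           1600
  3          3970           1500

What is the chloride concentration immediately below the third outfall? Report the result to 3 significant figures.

Outfall 1: combined Q = 65540 L/s; C = (63200·36.00 + 2340·1500)/65540 = 88.27 mg/L.
Outfall 2: combined Q = 73500 L/s; C = (65540·88.27 + 7960·1600)/73500 = 252.0 mg/L.
Outfall 3: combined Q = 77470 L/s; C = (73500·252.0 + 3970·1500)/77470 = 315.9 mg/L.

316 mg/L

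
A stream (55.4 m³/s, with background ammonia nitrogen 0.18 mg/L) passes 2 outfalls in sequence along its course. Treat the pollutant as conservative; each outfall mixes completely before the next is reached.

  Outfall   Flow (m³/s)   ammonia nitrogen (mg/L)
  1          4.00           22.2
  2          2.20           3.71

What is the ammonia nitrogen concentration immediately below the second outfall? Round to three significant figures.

1.74 mg/L

Below outfall 1: Q → 59.40 m³/s, C = (55.40·0.1800 + 4.000·22.20)/59.40 = 1.663 mg/L.
Below outfall 2: Q → 61.60 m³/s, C = (59.40·1.663 + 2.200·3.710)/61.60 = 1.736 mg/L.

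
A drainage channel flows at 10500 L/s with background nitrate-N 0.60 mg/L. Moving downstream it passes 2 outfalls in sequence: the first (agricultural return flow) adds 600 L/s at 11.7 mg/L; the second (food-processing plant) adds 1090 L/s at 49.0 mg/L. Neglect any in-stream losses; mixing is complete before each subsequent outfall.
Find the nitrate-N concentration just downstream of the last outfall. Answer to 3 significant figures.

Below outfall 1: Q → 11100 L/s, C = (10500·0.6000 + 600.0·11.70)/11100 = 1.200 mg/L.
Below outfall 2: Q → 12190 L/s, C = (11100·1.200 + 1090·49.00)/12190 = 5.474 mg/L.

5.47 mg/L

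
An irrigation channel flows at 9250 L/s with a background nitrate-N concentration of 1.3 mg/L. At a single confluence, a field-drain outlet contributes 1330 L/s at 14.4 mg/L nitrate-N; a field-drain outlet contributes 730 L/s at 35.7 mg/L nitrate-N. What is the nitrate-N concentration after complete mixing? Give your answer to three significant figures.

5.06 mg/L

Mass balance: C = (9250·1.300 + 1330·14.40 + 730.0·35.70) / 11310 = 57240/11310 = 5.061 mg/L.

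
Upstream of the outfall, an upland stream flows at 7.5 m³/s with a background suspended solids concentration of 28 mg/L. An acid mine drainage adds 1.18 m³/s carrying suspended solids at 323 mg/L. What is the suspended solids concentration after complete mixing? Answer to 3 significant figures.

After mixing, C = (7.500·28.00 + 1.180·323.0) / 8.680 = 591.1/8.680 = 68.10 mg/L.

68.1 mg/L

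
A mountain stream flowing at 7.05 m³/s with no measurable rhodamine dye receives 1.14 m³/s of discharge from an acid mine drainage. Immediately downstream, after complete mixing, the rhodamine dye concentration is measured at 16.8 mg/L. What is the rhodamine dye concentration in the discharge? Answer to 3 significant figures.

Mass balance: 7.050·0 + 1.140·Cₑ = 8.190·16.80
→ Cₑ = (8.190·16.80 − 7.050·0) / 1.140 = 120.7 mg/L.

121 mg/L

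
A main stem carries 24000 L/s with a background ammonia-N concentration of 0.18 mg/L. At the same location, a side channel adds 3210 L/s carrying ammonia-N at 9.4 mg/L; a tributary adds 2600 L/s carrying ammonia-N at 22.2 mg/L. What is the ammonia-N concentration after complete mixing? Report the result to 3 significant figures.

After mixing, C = (24000·0.1800 + 3210·9.400 + 2600·22.20) / 29810 = 92210/29810 = 3.093 mg/L.

3.09 mg/L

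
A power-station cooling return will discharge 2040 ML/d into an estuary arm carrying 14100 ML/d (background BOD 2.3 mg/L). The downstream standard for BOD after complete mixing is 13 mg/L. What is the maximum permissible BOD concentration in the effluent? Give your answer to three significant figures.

87.0 mg/L

At the limit, (Qr·Cr + Qe·Cₑ)/(Qr + Qe) = 13:
Cₑ = (16140·13 − 14100·2.300) / 2040 = 86.96 mg/L.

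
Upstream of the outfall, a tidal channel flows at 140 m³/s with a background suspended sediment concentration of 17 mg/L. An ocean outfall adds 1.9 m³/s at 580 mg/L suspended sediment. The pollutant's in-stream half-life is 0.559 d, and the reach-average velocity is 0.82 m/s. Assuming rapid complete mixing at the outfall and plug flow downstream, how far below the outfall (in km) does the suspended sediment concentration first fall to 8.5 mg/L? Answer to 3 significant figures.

60.6 km

Mixed concentration C = ΣQC/ΣQ = (140.0·17.00 + 1.900·580.0) / 141.9 = 3482/141.9 = 24.54 mg/L.
Half-life 0.559 d → k = ln 2 / 0.559 = 1.240 d⁻¹.
Set 24.54·exp(−k·t) = 8.5 → t = ln(24.54/8.5)/k = 73870 s = 20.52 h.
Distance = v·t = 0.82·73870 = 60570 m = 60.57 km.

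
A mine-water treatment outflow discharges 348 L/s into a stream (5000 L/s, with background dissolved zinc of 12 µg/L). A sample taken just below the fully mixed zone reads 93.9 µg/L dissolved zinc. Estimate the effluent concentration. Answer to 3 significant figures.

1270 µg/L

Mass balance: 5000·12.00 + 348.0·Cₑ = 5348·93.90
→ Cₑ = (5348·93.90 − 5000·12.00) / 348.0 = 1271 µg/L.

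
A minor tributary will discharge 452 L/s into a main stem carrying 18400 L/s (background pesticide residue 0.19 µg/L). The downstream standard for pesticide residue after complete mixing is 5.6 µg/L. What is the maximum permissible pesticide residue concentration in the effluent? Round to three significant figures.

226 µg/L

At the limit, (Qr·Cr + Qe·Cₑ)/(Qr + Qe) = 5.6:
Cₑ = (18850·5.6 − 18400·0.1900) / 452.0 = 225.8 µg/L.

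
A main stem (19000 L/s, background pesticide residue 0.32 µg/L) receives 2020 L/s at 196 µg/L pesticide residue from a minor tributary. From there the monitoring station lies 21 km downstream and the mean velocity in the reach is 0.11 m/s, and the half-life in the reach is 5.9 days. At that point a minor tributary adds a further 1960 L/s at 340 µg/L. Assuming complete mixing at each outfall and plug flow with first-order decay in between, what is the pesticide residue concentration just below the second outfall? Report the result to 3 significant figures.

42.5 µg/L

Conservation of mass: C = (19000·0.3200 + 2020·196.0) / 21020 = 402000/21020 = 19.12 µg/L; combined flow 21020 L/s.
Travel time t = 21·1000 / 0.11 = 190900 s = 53.03 h.
Half-life 5.9 d → k = ln 2 / 5.9 = 0.1175 d⁻¹.
Decay over the reach: 19.12·exp(−kt) = 19.12·0.7714 = 14.75 µg/L.
Second outfall: C = (21020·14.75 + 1960·340.0)/22980 = 42.49 µg/L.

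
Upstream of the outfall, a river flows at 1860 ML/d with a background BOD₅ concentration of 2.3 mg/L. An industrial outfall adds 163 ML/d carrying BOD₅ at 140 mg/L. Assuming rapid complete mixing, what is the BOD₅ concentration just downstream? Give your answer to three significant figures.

Conservation of mass: C = (1860·2.300 + 163.0·140.0) / 2023 = 27100/2023 = 13.39 mg/L.

13.4 mg/L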